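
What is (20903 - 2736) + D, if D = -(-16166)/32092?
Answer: 291515765/16046 ≈ 18168.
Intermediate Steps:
D = 8083/16046 (D = -(-16166)/32092 = -1*(-8083/16046) = 8083/16046 ≈ 0.50374)
(20903 - 2736) + D = (20903 - 2736) + 8083/16046 = 18167 + 8083/16046 = 291515765/16046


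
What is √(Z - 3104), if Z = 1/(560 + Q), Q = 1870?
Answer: I*√226281570/270 ≈ 55.714*I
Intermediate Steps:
Z = 1/2430 (Z = 1/(560 + 1870) = 1/2430 ≈ 0.00041152)
√(Z - 3104) = √(1/2430 - 3104) = √(-7542719/2430) = I*√226281570/270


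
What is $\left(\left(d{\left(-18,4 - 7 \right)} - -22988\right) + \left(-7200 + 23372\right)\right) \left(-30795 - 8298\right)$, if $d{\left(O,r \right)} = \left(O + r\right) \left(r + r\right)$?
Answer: $-1535807598$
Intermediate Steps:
$d{\left(O,r \right)} = 2 r \left(O + r\right)$ ($d{\left(O,r \right)} = \left(O + r\right) 2 r = 2 r \left(O + r\right)$)
$\left(\left(d{\left(-18,4 - 7 \right)} - -22988\right) + \left(-7200 + 23372\right)\right) \left(-30795 - 8298\right) = \left(\left(2 \left(4 - 7\right) \left(-18 + \left(4 - 7\right)\right) - -22988\right) + \left(-7200 + 23372\right)\right) \left(-30795 - 8298\right) = \left(\left(2 \left(-3\right) \left(-18 - 3\right) + 22988\right) + 16172\right) \left(-39093\right) = \left(\left(2 \left(-3\right) \left(-21\right) + 22988\right) + 16172\right) \left(-39093\right) = \left(\left(126 + 22988\right) + 16172\right) \left(-39093\right) = \left(23114 + 16172\right) \left(-39093\right) = 39286 \left(-39093\right) = -1535807598$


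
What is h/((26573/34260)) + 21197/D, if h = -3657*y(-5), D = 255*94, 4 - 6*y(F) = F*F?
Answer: 223652528123/13552230 ≈ 16503.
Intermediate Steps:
y(F) = 2/3 - F**2/6 (y(F) = 2/3 - F*F/6 = 2/3 - F**2/6)
D = 23970
h = 25599/2 (h = -3657*(2/3 - 1/6*(-5)**2) = -3657*(2/3 - 1/6*25) = -3657*(2/3 - 25/6) = -3657*(-7/2) = 25599/2 ≈ 12800.)
h/((26573/34260)) + 21197/D = 25599/(2*((26573/34260))) + 21197/23970 = 25599/(2*((26573*(1/34260)))) + 21197*(1/23970) = 25599/(2*(26573/34260)) + 451/510 = (25599/2)*(34260/26573) + 451/510 = 438510870/26573 + 451/510 = 223652528123/13552230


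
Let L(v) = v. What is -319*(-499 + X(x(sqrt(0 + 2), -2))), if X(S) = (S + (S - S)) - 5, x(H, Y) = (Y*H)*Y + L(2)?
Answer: 160138 - 1276*sqrt(2) ≈ 1.5833e+5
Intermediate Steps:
x(H, Y) = 2 + H*Y**2 (x(H, Y) = (Y*H)*Y + 2 = (H*Y)*Y + 2 = H*Y**2 + 2 = 2 + H*Y**2)
X(S) = -5 + S (X(S) = (S + 0) - 5 = S - 5 = -5 + S)
-319*(-499 + X(x(sqrt(0 + 2), -2))) = -319*(-499 + (-5 + (2 + sqrt(0 + 2)*(-2)**2))) = -319*(-499 + (-5 + (2 + sqrt(2)*4))) = -319*(-499 + (-5 + (2 + 4*sqrt(2)))) = -319*(-499 + (-3 + 4*sqrt(2))) = -319*(-502 + 4*sqrt(2)) = 160138 - 1276*sqrt(2)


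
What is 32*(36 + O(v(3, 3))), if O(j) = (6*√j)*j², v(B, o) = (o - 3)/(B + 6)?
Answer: 1152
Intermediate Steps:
v(B, o) = (-3 + o)/(6 + B)
O(j) = 6*j^(5/2)
32*(36 + O(v(3, 3))) = 32*(36 + 6*((-3 + 3)/(6 + 3))^(5/2)) = 32*(36 + 6*(0/9)^(5/2)) = 32*(36 + 6*((⅑)*0)^(5/2)) = 32*(36 + 6*0^(5/2)) = 32*(36 + 6*0) = 32*(36 + 0) = 32*36 = 1152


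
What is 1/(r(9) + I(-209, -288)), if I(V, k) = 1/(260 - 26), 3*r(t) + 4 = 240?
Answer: 234/18409 ≈ 0.012711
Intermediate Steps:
r(t) = 236/3 (r(t) = -4/3 + (⅓)*240 = -4/3 + 80 = 236/3)
I(V, k) = 1/234
1/(r(9) + I(-209, -288)) = 1/(236/3 + 1/234) = 1/(18409/234) = 234/18409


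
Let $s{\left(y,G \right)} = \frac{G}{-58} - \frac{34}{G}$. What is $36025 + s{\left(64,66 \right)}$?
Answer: $\frac{34474343}{957} \approx 36023.0$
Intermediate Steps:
$s{\left(y,G \right)} = - \frac{34}{G} - \frac{G}{58}$ ($s{\left(y,G \right)} = G \left(- \frac{1}{58}\right) - \frac{34}{G} = - \frac{G}{58} - \frac{34}{G} = - \frac{34}{G} - \frac{G}{58}$)
$36025 + s{\left(64,66 \right)} = 36025 - \left(\frac{33}{29} + \frac{34}{66}\right) = 36025 - \frac{1582}{957} = \frac{34474343}{957}$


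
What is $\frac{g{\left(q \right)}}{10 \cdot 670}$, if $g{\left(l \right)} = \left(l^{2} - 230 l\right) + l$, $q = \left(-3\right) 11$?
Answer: $\frac{4323}{3350} \approx 1.2904$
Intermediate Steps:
$q = -33$
$g{\left(l \right)} = l^{2} - 229 l$
$\frac{g{\left(q \right)}}{10 \cdot 670} = \frac{\left(-33\right) \left(-229 - 33\right)}{10 \cdot 670} = \frac{\left(-33\right) \left(-262\right)}{6700} = 8646 \cdot \frac{1}{6700} = \frac{4323}{3350}$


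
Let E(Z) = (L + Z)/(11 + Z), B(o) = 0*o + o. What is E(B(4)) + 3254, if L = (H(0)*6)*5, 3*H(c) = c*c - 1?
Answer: 16268/5 ≈ 3253.6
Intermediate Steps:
B(o) = o (B(o) = 0 + o = o)
H(c) = -1/3 + c**2/3 (H(c) = (c*c - 1)/3 = (c**2 - 1)/3 = (-1 + c**2)/3 = -1/3 + c**2/3)
L = -10 (L = ((-1/3 + (1/3)*0**2)*6)*5 = ((-1/3 + (1/3)*0)*6)*5 = ((-1/3 + 0)*6)*5 = -1/3*6*5 = -2*5 = -10)
E(Z) = (-10 + Z)/(11 + Z)
E(B(4)) + 3254 = (-10 + 4)/(11 + 4) + 3254 = -6/15 + 3254 = (1/15)*(-6) + 3254 = -2/5 + 3254 = 16268/5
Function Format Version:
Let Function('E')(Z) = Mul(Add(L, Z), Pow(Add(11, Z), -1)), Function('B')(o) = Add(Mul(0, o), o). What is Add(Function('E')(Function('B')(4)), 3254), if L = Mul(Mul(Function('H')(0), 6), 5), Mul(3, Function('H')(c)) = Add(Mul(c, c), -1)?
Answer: Rational(16268, 5) ≈ 3253.6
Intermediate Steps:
Function('B')(o) = o (Function('B')(o) = Add(0, o) = o)
Function('H')(c) = Add(Rational(-1, 3), Mul(Rational(1, 3), Pow(c, 2))) (Function('H')(c) = Mul(Rational(1, 3), Add(Mul(c, c), -1)) = Mul(Rational(1, 3), Add(Pow(c, 2), -1)) = Mul(Rational(1, 3), Add(-1, Pow(c, 2))) = Add(Rational(-1, 3), Mul(Rational(1, 3), Pow(c, 2))))
L = -10 (L = Mul(Mul(Add(Rational(-1, 3), Mul(Rational(1, 3), Pow(0, 2))), 6), 5) = Mul(Mul(Add(Rational(-1, 3), Mul(Rational(1, 3), 0)), 6), 5) = Mul(Mul(Add(Rational(-1, 3), 0), 6), 5) = Mul(Mul(Rational(-1, 3), 6), 5) = Mul(-2, 5) = -10)
Function('E')(Z) = Mul(Pow(Add(11, Z), -1), Add(-10, Z)) (Function('E')(Z) = Mul(Add(-10, Z), Pow(Add(11, Z), -1)) = Mul(Pow(Add(11, Z), -1), Add(-10, Z)))
Add(Function('E')(Function('B')(4)), 3254) = Add(Mul(Pow(Add(11, 4), -1), Add(-10, 4)), 3254) = Add(Mul(Pow(15, -1), -6), 3254) = Add(Mul(Rational(1, 15), -6), 3254) = Add(Rational(-2, 5), 3254) = Rational(16268, 5)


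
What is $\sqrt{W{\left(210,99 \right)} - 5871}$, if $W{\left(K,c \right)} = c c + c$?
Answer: $\sqrt{4029} \approx 63.474$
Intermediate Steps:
$W{\left(K,c \right)} = c + c^{2}$ ($W{\left(K,c \right)} = c^{2} + c = c + c^{2}$)
$\sqrt{W{\left(210,99 \right)} - 5871} = \sqrt{99 \left(1 + 99\right) - 5871} = \sqrt{99 \cdot 100 - 5871} = \sqrt{9900 - 5871} = \sqrt{4029}$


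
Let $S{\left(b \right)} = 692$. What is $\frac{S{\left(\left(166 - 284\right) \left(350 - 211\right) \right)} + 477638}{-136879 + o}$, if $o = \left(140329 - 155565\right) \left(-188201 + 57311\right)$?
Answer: $\frac{478330}{1994103161} \approx 0.00023987$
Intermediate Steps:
$o = 1994240040$ ($o = \left(-15236\right) \left(-130890\right) = 1994240040$)
$\frac{S{\left(\left(166 - 284\right) \left(350 - 211\right) \right)} + 477638}{-136879 + o} = \frac{692 + 477638}{-136879 + 1994240040} = \frac{478330}{1994103161}$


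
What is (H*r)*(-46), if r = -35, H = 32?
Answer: 51520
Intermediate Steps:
(H*r)*(-46) = (32*(-35))*(-46) = -1120*(-46) = 51520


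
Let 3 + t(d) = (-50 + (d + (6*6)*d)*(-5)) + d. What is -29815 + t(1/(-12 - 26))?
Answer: -567400/19 ≈ -29863.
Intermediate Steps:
t(d) = -53 - 184*d (t(d) = -3 + ((-50 + (d + (6*6)*d)*(-5)) + d) = -3 + ((-50 + (d + 36*d)*(-5)) + d) = -3 + ((-50 + (37*d)*(-5)) + d) = -3 + ((-50 - 185*d) + d) = -3 + (-50 - 184*d) = -53 - 184*d)
-29815 + t(1/(-12 - 26)) = -29815 + (-53 - 184/(-12 - 26)) = -29815 + (-53 - 184/(-38)) = -29815 + (-53 - 184*(-1/38)) = -29815 + (-53 + 92/19) = -29815 - 915/19 = -567400/19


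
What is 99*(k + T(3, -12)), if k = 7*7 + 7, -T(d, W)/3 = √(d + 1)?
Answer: 4950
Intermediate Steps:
T(d, W) = -3*√(1 + d) (T(d, W) = -3*√(d + 1) = -3*√(1 + d))
k = 56 (k = 49 + 7 = 56)
99*(k + T(3, -12)) = 99*(56 - 3*√(1 + 3)) = 99*(56 - 3*√4) = 99*(56 - 3*2) = 99*(56 - 6) = 99*50 = 4950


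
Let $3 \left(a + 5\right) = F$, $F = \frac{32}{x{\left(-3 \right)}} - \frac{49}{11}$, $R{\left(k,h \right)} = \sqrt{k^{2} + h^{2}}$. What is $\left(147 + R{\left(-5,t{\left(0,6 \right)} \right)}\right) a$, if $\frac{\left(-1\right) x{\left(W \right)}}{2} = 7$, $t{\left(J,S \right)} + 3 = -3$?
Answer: $- \frac{11718}{11} - \frac{558 \sqrt{61}}{77} \approx -1121.9$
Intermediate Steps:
$t{\left(J,S \right)} = -6$ ($t{\left(J,S \right)} = -3 - 3 = -6$)
$R{\left(k,h \right)} = \sqrt{h^{2} + k^{2}}$
$x{\left(W \right)} = -14$ ($x{\left(W \right)} = \left(-2\right) 7 = -14$)
$F = - \frac{519}{77}$ ($F = \frac{32}{-14} - \frac{49}{11} = 32 \left(- \frac{1}{14}\right) - \frac{49}{11} = - \frac{16}{7} - \frac{49}{11} = - \frac{519}{77} \approx -6.7403$)
$a = - \frac{558}{77}$ ($a = -5 + \frac{1}{3} \left(- \frac{519}{77}\right) = -5 - \frac{173}{77} = - \frac{558}{77} \approx -7.2467$)
$\left(147 + R{\left(-5,t{\left(0,6 \right)} \right)}\right) a = \left(147 + \sqrt{\left(-6\right)^{2} + \left(-5\right)^{2}}\right) \left(- \frac{558}{77}\right) = \left(147 + \sqrt{36 + 25}\right) \left(- \frac{558}{77}\right) = \left(147 + \sqrt{61}\right) \left(- \frac{558}{77}\right) = - \frac{11718}{11} - \frac{558 \sqrt{61}}{77}$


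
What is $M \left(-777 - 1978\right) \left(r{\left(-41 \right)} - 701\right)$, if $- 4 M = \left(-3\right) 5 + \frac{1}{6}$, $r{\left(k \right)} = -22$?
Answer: $\frac{59091995}{8} \approx 7.3865 \cdot 10^{6}$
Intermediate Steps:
$M = \frac{89}{24}$ ($M = - \frac{\left(-3\right) 5 + \frac{1}{6}}{4} = - \frac{-15 + \frac{1}{6}}{4} = \left(- \frac{1}{4}\right) \left(- \frac{89}{6}\right) = \frac{89}{24} \approx 3.7083$)
$M \left(-777 - 1978\right) \left(r{\left(-41 \right)} - 701\right) = \frac{89 \left(-777 - 1978\right) \left(-22 - 701\right)}{24} = \frac{89 \left(\left(-2755\right) \left(-723\right)\right)}{24} = \frac{89}{24} \cdot 1991865 = \frac{59091995}{8}$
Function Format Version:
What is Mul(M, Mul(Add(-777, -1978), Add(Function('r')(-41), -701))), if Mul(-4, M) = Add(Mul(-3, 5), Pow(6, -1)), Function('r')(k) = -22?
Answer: Rational(59091995, 8) ≈ 7.3865e+6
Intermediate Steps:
M = Rational(89, 24) (M = Mul(Rational(-1, 4), Add(Mul(-3, 5), Pow(6, -1))) = Mul(Rational(-1, 4), Add(-15, Rational(1, 6))) = Mul(Rational(-1, 4), Rational(-89, 6)) = Rational(89, 24) ≈ 3.7083)
Mul(M, Mul(Add(-777, -1978), Add(Function('r')(-41), -701))) = Mul(Rational(89, 24), Mul(Add(-777, -1978), Add(-22, -701))) = Mul(Rational(89, 24), Mul(-2755, -723)) = Mul(Rational(89, 24), 1991865) = Rational(59091995, 8)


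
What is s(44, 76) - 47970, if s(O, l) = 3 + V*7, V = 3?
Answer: -47946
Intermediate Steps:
s(O, l) = 24 (s(O, l) = 3 + 3*7 = 3 + 21 = 24)
s(44, 76) - 47970 = 24 - 47970 = -47946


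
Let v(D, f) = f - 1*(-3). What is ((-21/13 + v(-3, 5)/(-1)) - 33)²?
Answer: 306916/169 ≈ 1816.1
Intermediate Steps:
v(D, f) = 3 + f (v(D, f) = f + 3 = 3 + f)
((-21/13 + v(-3, 5)/(-1)) - 33)² = ((-21/13 + (3 + 5)/(-1)) - 33)² = ((-21*1/13 + 8*(-1)) - 33)² = ((-21/13 - 8) - 33)² = (-125/13 - 33)² = (-554/13)² = 306916/169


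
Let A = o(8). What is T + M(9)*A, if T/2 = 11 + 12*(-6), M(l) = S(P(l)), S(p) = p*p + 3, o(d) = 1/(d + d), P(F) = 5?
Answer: -481/4 ≈ -120.25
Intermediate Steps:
o(d) = 1/(2*d)
A = 1/16 (A = (½)/8 = (½)*(⅛) = 1/16 ≈ 0.062500)
S(p) = 3 + p² (S(p) = p² + 3 = 3 + p²)
M(l) = 28 (M(l) = 3 + 5² = 3 + 25 = 28)
T = -122 (T = 2*(11 + 12*(-6)) = 2*(11 - 72) = 2*(-61) = -122)
T + M(9)*A = -122 + 28*(1/16) = -122 + 7/4 = -481/4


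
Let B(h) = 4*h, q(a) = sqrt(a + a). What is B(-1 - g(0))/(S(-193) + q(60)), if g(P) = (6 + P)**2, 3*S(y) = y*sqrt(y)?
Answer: -444/(6*sqrt(30) - 193*I*sqrt(193)) ≈ -0.0020294 - 0.16557*I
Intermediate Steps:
S(y) = y**(3/2)/3 (S(y) = (y*sqrt(y))/3 = y**(3/2)/3)
q(a) = sqrt(2)*sqrt(a) (q(a) = sqrt(2*a) = sqrt(2)*sqrt(a))
B(-1 - g(0))/(S(-193) + q(60)) = (4*(-1 - (6 + 0)**2))/((-193)**(3/2)/3 + sqrt(2)*sqrt(60)) = (4*(-1 - 1*6**2))/((-193*I*sqrt(193))/3 + sqrt(2)*(2*sqrt(15))) = (4*(-1 - 1*36))/(-193*I*sqrt(193)/3 + 2*sqrt(30)) = (4*(-1 - 36))/(2*sqrt(30) - 193*I*sqrt(193)/3) = (4*(-37))/(2*sqrt(30) - 193*I*sqrt(193)/3) = -148/(2*sqrt(30) - 193*I*sqrt(193)/3)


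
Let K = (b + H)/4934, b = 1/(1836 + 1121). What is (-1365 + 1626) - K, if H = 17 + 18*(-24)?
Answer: 1904587436/7294919 ≈ 261.08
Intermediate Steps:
b = 1/2957 ≈ 0.00033818
H = -415 (H = 17 - 432 = -415)
K = -613577/7294919 (K = (1/2957 - 415)/4934 = -1227154/2957*1/4934 = -613577/7294919 ≈ -0.084110)
(-1365 + 1626) - K = (-1365 + 1626) - 1*(-613577/7294919) = 261 + 613577/7294919 = 1904587436/7294919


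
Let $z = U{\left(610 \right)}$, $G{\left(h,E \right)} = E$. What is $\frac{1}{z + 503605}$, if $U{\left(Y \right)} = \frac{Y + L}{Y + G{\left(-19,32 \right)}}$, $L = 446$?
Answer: $\frac{107}{53885911} \approx 1.9857 \cdot 10^{-6}$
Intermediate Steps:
$U{\left(Y \right)} = \frac{446 + Y}{32 + Y}$ ($U{\left(Y \right)} = \frac{Y + 446}{Y + 32} = \frac{446 + Y}{32 + Y}$)
$z = \frac{176}{107}$ ($z = \frac{446 + 610}{32 + 610} = \frac{1}{642} \cdot 1056 = \frac{176}{107} \approx 1.6449$)
$\frac{1}{z + 503605} = \frac{1}{\frac{176}{107} + 503605} = \frac{1}{\frac{53885911}{107}} = \frac{107}{53885911}$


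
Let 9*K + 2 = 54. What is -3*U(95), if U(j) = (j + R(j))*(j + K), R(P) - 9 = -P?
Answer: -2721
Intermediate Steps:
R(P) = 9 - P
K = 52/9 (K = -2/9 + (⅑)*54 = -2/9 + 6 = 52/9 ≈ 5.7778)
U(j) = 52 + 9*j (U(j) = (j + (9 - j))*(j + 52/9) = 9*(52/9 + j) = 52 + 9*j)
-3*U(95) = -3*(52 + 9*95) = -3*(52 + 855) = -3*907 = -2721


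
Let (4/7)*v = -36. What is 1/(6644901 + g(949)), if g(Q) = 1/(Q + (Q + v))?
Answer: 1835/12193393336 ≈ 1.5049e-7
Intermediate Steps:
v = -63 (v = (7/4)*(-36) = -63)
g(Q) = 1/(-63 + 2*Q) (g(Q) = 1/(Q + (Q - 63)) = 1/(Q + (-63 + Q)) = 1/(-63 + 2*Q))
1/(6644901 + g(949)) = 1/(6644901 + 1/(-63 + 2*949)) = 1/(6644901 + 1/(-63 + 1898)) = 1/(6644901 + 1/1835) = 1/(12193393336/1835) = 1835/12193393336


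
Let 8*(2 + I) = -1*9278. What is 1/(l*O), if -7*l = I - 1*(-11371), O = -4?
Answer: 7/40837 ≈ 0.00017141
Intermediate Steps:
I = -4647/4 (I = -2 + (-1*9278)/8 = -2 + (⅛)*(-9278) = -2 - 4639/4 = -4647/4 ≈ -1161.8)
l = -40837/28 (l = -(-4647/4 - 1*(-11371))/7 = -(-4647/4 + 11371)/7 = -⅐*40837/4 = -40837/28 ≈ -1458.5)
1/(l*O) = 1/(-40837/28*(-4)) = 1/(40837/7) = 7/40837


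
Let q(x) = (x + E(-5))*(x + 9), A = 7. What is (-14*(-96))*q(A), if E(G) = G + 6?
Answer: 172032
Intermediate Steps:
E(G) = 6 + G
q(x) = (1 + x)*(9 + x) (q(x) = (x + (6 - 5))*(x + 9) = (x + 1)*(9 + x) = (1 + x)*(9 + x))
(-14*(-96))*q(A) = (-14*(-96))*(9 + 7² + 10*7) = 1344*(9 + 49 + 70) = 1344*128 = 172032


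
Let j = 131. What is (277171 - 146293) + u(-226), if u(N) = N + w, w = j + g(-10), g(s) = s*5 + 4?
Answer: 130737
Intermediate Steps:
g(s) = 4 + 5*s (g(s) = 5*s + 4 = 4 + 5*s)
w = 85 (w = 131 + (4 + 5*(-10)) = 131 + (4 - 50) = 131 - 46 = 85)
u(N) = 85 + N (u(N) = N + 85 = 85 + N)
(277171 - 146293) + u(-226) = (277171 - 146293) + (85 - 226) = 130878 - 141 = 130737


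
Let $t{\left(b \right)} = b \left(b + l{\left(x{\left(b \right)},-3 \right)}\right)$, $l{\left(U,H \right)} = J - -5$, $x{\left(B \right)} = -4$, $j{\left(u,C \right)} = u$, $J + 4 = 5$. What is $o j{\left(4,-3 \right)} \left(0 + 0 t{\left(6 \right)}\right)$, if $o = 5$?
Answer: $0$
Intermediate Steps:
$J = 1$ ($J = -4 + 5 = 1$)
$l{\left(U,H \right)} = 6$ ($l{\left(U,H \right)} = 1 - -5 = 1 + 5 = 6$)
$t{\left(b \right)} = b \left(6 + b\right)$ ($t{\left(b \right)} = b \left(b + 6\right) = b \left(6 + b\right)$)
$o j{\left(4,-3 \right)} \left(0 + 0 t{\left(6 \right)}\right) = 5 \cdot 4 \left(0 + 0 \cdot 6 \left(6 + 6\right)\right) = 20 \left(0 + 0 \cdot 6 \cdot 12\right) = 20 \left(0 + 0 \cdot 72\right) = 20 \left(0 + 0\right) = 20 \cdot 0 = 0$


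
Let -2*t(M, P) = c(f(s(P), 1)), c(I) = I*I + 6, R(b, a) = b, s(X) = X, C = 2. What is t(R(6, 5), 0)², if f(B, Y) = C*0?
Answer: 9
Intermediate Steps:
f(B, Y) = 0 (f(B, Y) = 2*0 = 0)
c(I) = 6 + I² (c(I) = I² + 6 = 6 + I²)
t(M, P) = -3 (t(M, P) = -(6 + 0²)/2 = -(6 + 0)/2 = -½*6 = -3)
t(R(6, 5), 0)² = (-3)² = 9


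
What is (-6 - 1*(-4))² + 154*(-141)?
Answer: -21710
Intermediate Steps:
(-6 - 1*(-4))² + 154*(-141) = (-6 + 4)² - 21714 = (-2)² - 21714 = 4 - 21714 = -21710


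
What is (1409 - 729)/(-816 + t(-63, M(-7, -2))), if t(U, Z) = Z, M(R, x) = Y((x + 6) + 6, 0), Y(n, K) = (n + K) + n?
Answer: -170/199 ≈ -0.85427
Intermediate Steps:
Y(n, K) = K + 2*n (Y(n, K) = (K + n) + n = K + 2*n)
M(R, x) = 24 + 2*x (M(R, x) = 0 + 2*((x + 6) + 6) = 0 + 2*((6 + x) + 6) = 0 + 2*(12 + x) = 0 + (24 + 2*x) = 24 + 2*x)
(1409 - 729)/(-816 + t(-63, M(-7, -2))) = (1409 - 729)/(-816 + (24 + 2*(-2))) = 680/(-816 + (24 - 4)) = 680/(-816 + 20) = 680/(-796) = 680*(-1/796) = -170/199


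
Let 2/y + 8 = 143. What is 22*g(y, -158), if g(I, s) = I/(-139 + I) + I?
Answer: 819632/2533005 ≈ 0.32358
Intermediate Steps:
y = 2/135 (y = 2/(-8 + 143) = 2/135 ≈ 0.014815)
g(I, s) = I + I/(-139 + I) (g(I, s) = I/(-139 + I) + I = I + I/(-139 + I))
22*g(y, -158) = 22*(2*(-138 + 2/135)/(135*(-139 + 2/135))) = 22*((2/135)*(-18628/135)/(-18763/135)) = 22*((2/135)*(-135/18763)*(-18628/135)) = 22*(37256/2533005) = 819632/2533005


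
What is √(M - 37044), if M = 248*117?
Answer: 6*I*√223 ≈ 89.599*I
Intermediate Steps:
M = 29016
√(M - 37044) = √(29016 - 37044) = √(-8028) = 6*I*√223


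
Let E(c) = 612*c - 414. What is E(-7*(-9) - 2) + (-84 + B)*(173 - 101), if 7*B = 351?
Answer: 241362/7 ≈ 34480.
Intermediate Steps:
B = 351/7 (B = (⅐)*351 = 351/7 ≈ 50.143)
E(c) = -414 + 612*c
E(-7*(-9) - 2) + (-84 + B)*(173 - 101) = (-414 + 612*(-7*(-9) - 2)) + (-84 + 351/7)*(173 - 101) = (-414 + 612*(63 - 2)) - 237/7*72 = (-414 + 612*61) - 17064/7 = (-414 + 37332) - 17064/7 = 36918 - 17064/7 = 241362/7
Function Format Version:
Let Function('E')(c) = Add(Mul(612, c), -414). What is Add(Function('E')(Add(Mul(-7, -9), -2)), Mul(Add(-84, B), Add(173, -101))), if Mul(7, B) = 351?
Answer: Rational(241362, 7) ≈ 34480.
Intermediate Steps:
B = Rational(351, 7) (B = Mul(Rational(1, 7), 351) = Rational(351, 7) ≈ 50.143)
Function('E')(c) = Add(-414, Mul(612, c))
Add(Function('E')(Add(Mul(-7, -9), -2)), Mul(Add(-84, B), Add(173, -101))) = Add(Add(-414, Mul(612, Add(Mul(-7, -9), -2))), Mul(Add(-84, Rational(351, 7)), Add(173, -101))) = Add(Add(-414, Mul(612, Add(63, -2))), Mul(Rational(-237, 7), 72)) = Add(Add(-414, Mul(612, 61)), Rational(-17064, 7)) = Add(Add(-414, 37332), Rational(-17064, 7)) = Add(36918, Rational(-17064, 7)) = Rational(241362, 7)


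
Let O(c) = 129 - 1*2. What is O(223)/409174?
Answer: 127/409174 ≈ 0.00031038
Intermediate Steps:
O(c) = 127 (O(c) = 129 - 2 = 127)
O(223)/409174 = 127/409174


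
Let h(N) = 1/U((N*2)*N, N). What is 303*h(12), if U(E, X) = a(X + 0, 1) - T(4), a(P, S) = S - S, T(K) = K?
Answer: -303/4 ≈ -75.750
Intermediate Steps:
a(P, S) = 0
U(E, X) = -4 (U(E, X) = 0 - 1*4 = 0 - 4 = -4)
h(N) = -¼ (h(N) = 1/(-4) = -¼)
303*h(12) = 303*(-¼) = -303/4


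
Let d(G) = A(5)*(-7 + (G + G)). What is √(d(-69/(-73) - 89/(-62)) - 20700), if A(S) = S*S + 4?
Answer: I*√106340664682/2263 ≈ 144.1*I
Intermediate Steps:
A(S) = 4 + S² (A(S) = S² + 4 = 4 + S²)
d(G) = -203 + 58*G (d(G) = (4 + 5²)*(-7 + (G + G)) = (4 + 25)*(-7 + 2*G) = 29*(-7 + 2*G) = -203 + 58*G)
√(d(-69/(-73) - 89/(-62)) - 20700) = √((-203 + 58*(-69/(-73) - 89/(-62))) - 20700) = √((-203 + 58*(-69*(-1/73) - 89*(-1/62))) - 20700) = √((-203 + 58*(69/73 + 89/62)) - 20700) = √((-203 + 58*(10775/4526)) - 20700) = √((-203 + 312475/2263) - 20700) = √(-146914/2263 - 20700) = √(-46991014/2263) = I*√106340664682/2263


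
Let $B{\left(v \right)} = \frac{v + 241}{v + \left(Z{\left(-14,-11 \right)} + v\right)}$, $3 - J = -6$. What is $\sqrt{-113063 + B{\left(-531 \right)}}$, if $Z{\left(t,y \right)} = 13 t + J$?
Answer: $\frac{i \sqrt{6897846241}}{247} \approx 336.25 i$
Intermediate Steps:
$J = 9$ ($J = 3 - -6 = 3 + 6 = 9$)
$Z{\left(t,y \right)} = 9 + 13 t$ ($Z{\left(t,y \right)} = 13 t + 9 = 9 + 13 t$)
$B{\left(v \right)} = \frac{241 + v}{-173 + 2 v}$ ($B{\left(v \right)} = \frac{v + 241}{v + \left(\left(9 + 13 \left(-14\right)\right) + v\right)} = \frac{241 + v}{v + \left(\left(9 - 182\right) + v\right)} = \frac{241 + v}{v + \left(-173 + v\right)} = \frac{241 + v}{-173 + 2 v}$)
$\sqrt{-113063 + B{\left(-531 \right)}} = \sqrt{-113063 + \frac{241 - 531}{-173 + 2 \left(-531\right)}} = \sqrt{-113063 + \frac{1}{-173 - 1062} \left(-290\right)} = \sqrt{-113063 + \frac{1}{-1235} \left(-290\right)} = \sqrt{-113063 - - \frac{58}{247}} = \sqrt{-113063 + \frac{58}{247}} = \sqrt{- \frac{27926503}{247}} = \frac{i \sqrt{6897846241}}{247}$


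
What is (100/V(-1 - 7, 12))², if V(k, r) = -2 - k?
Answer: 2500/9 ≈ 277.78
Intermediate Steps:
(100/V(-1 - 7, 12))² = (100/(-2 - (-1 - 7)))² = (100/(-2 - 1*(-8)))² = (100/(-2 + 8))² = (100/6)² = (100*(⅙))² = (50/3)² = 2500/9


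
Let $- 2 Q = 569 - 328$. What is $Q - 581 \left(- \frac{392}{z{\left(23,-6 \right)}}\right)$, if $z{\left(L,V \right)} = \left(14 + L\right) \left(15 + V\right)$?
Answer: $\frac{375251}{666} \approx 563.44$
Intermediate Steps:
$Q = - \frac{241}{2}$ ($Q = - \frac{569 - 328}{2} = \left(- \frac{1}{2}\right) 241 = - \frac{241}{2} \approx -120.5$)
$Q - 581 \left(- \frac{392}{z{\left(23,-6 \right)}}\right) = - \frac{241}{2} - 581 \left(- \frac{392}{210 + 14 \left(-6\right) + 15 \cdot 23 + 23 \left(-6\right)}\right) = - \frac{241}{2} - 581 \left(- \frac{392}{210 - 84 + 345 - 138}\right) = - \frac{241}{2} - 581 \left(- \frac{392}{333}\right) = - \frac{241}{2} - 581 \left(\left(-392\right) \frac{1}{333}\right) = - \frac{241}{2} - - \frac{227752}{333} = - \frac{241}{2} + \frac{227752}{333} = \frac{375251}{666}$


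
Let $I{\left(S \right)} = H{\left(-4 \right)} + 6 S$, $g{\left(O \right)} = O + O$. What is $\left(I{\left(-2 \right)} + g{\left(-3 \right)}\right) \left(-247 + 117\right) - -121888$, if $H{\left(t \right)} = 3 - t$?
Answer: $123318$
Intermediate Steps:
$g{\left(O \right)} = 2 O$
$I{\left(S \right)} = 7 + 6 S$ ($I{\left(S \right)} = \left(3 - -4\right) + 6 S = \left(3 + 4\right) + 6 S = 7 + 6 S$)
$\left(I{\left(-2 \right)} + g{\left(-3 \right)}\right) \left(-247 + 117\right) - -121888 = \left(\left(7 + 6 \left(-2\right)\right) + 2 \left(-3\right)\right) \left(-247 + 117\right) - -121888 = \left(\left(7 - 12\right) - 6\right) \left(-130\right) + 121888 = \left(-5 - 6\right) \left(-130\right) + 121888 = \left(-11\right) \left(-130\right) + 121888 = 1430 + 121888 = 123318$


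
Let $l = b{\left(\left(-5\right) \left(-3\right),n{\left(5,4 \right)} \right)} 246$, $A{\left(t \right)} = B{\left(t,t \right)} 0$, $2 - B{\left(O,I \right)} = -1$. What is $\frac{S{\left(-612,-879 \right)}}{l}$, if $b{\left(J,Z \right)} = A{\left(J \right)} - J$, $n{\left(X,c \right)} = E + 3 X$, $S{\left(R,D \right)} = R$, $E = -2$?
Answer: $\frac{34}{205} \approx 0.16585$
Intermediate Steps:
$B{\left(O,I \right)} = 3$ ($B{\left(O,I \right)} = 2 - -1 = 2 + 1 = 3$)
$A{\left(t \right)} = 0$ ($A{\left(t \right)} = 3 \cdot 0 = 0$)
$n{\left(X,c \right)} = -2 + 3 X$
$b{\left(J,Z \right)} = - J$ ($b{\left(J,Z \right)} = 0 - J = - J$)
$l = -3690$ ($l = - \left(-5\right) \left(-3\right) 246 = \left(-1\right) 15 \cdot 246 = \left(-15\right) 246 = -3690$)
$\frac{S{\left(-612,-879 \right)}}{l} = - \frac{612}{-3690} = \left(-612\right) \left(- \frac{1}{3690}\right) = \frac{34}{205}$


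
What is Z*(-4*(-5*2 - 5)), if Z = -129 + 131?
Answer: 120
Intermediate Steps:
Z = 2
Z*(-4*(-5*2 - 5)) = 2*(-4*(-5*2 - 5)) = 2*(-4*(-10 - 5)) = 2*(-4*(-15)) = 2*60 = 120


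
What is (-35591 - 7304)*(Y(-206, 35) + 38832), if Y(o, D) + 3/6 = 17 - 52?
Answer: -3328351735/2 ≈ -1.6642e+9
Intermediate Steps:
Y(o, D) = -71/2 (Y(o, D) = -1/2 + (17 - 52) = -1/2 - 35 = -71/2)
(-35591 - 7304)*(Y(-206, 35) + 38832) = (-35591 - 7304)*(-71/2 + 38832) = -42895*77593/2 = -3328351735/2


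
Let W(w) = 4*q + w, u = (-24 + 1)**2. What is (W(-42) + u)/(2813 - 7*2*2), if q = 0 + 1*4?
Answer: 503/2785 ≈ 0.18061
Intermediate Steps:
q = 4 (q = 0 + 4 = 4)
u = 529 (u = (-23)**2 = 529)
W(w) = 16 + w (W(w) = 4*4 + w = 16 + w)
(W(-42) + u)/(2813 - 7*2*2) = ((16 - 42) + 529)/(2813 - 7*2*2) = (-26 + 529)/(2813 - 14*2) = 503/(2813 - 28) = 503/2785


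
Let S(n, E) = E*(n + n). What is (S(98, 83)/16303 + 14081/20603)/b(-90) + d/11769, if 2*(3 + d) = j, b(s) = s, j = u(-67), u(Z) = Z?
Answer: -20501940786/941213751005 ≈ -0.021782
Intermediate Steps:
S(n, E) = 2*E*n (S(n, E) = E*(2*n) = 2*E*n)
j = -67
d = -73/2 (d = -3 + (½)*(-67) = -3 - 67/2 = -73/2 ≈ -36.500)
(S(98, 83)/16303 + 14081/20603)/b(-90) + d/11769 = ((2*83*98)/16303 + 14081/20603)/(-90) - 73/2/11769 = (16268*(1/16303) + 14081*(1/20603))*(-1/90) - 73/2*1/11769 = (2324/2329 + 14081/20603)*(-1/90) - 73/23538 = (80676021/47984387)*(-1/90) - 73/23538 = -26892007/1439531610 - 73/23538 = -20501940786/941213751005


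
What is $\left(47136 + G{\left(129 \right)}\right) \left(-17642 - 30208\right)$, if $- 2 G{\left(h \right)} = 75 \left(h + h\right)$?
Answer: $-1792508850$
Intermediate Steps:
$G{\left(h \right)} = - 75 h$ ($G{\left(h \right)} = - \frac{75 \left(h + h\right)}{2} = - \frac{75 \cdot 2 h}{2} = - \frac{150 h}{2} = - 75 h$)
$\left(47136 + G{\left(129 \right)}\right) \left(-17642 - 30208\right) = \left(47136 - 9675\right) \left(-17642 - 30208\right) = \left(47136 - 9675\right) \left(-47850\right) = 37461 \left(-47850\right) = -1792508850$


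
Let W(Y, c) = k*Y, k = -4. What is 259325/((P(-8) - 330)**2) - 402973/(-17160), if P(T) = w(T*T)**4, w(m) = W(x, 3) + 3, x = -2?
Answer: 682109279773/29045033160 ≈ 23.485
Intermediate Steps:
W(Y, c) = -4*Y
w(m) = 11 (w(m) = -4*(-2) + 3 = 8 + 3 = 11)
P(T) = 14641 (P(T) = 11**4 = 14641)
259325/((P(-8) - 330)**2) - 402973/(-17160) = 259325/((14641 - 330)**2) - 402973/(-17160) = 259325/(14311**2) - 402973*(-1/17160) = 259325/204804721 + 402973/17160 = 259325*(1/204804721) + 402973/17160 = 23575/18618611 + 402973/17160 = 682109279773/29045033160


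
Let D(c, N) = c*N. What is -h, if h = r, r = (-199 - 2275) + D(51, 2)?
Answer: 2372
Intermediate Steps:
D(c, N) = N*c
r = -2372 (r = (-199 - 2275) + 2*51 = -2474 + 102 = -2372)
h = -2372
-h = -1*(-2372) = 2372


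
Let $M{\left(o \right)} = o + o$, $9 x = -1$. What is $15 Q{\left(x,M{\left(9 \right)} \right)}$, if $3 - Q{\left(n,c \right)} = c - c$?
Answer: $45$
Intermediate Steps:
$x = - \frac{1}{9}$ ($x = \frac{1}{9} \left(-1\right) = - \frac{1}{9} \approx -0.11111$)
$M{\left(o \right)} = 2 o$
$Q{\left(n,c \right)} = 3$ ($Q{\left(n,c \right)} = 3 - \left(c - c\right) = 3 - 0 = 3 + 0 = 3$)
$15 Q{\left(x,M{\left(9 \right)} \right)} = 15 \cdot 3 = 45$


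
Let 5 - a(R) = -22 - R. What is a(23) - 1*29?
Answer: 21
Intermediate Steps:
a(R) = 27 + R (a(R) = 5 - (-22 - R) = 5 + (22 + R) = 27 + R)
a(23) - 1*29 = (27 + 23) - 1*29 = 50 - 29 = 21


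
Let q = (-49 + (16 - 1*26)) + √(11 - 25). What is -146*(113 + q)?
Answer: -7884 - 146*I*√14 ≈ -7884.0 - 546.28*I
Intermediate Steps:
q = -59 + I*√14 (q = (-49 + (16 - 26)) + √(-14) = (-49 - 10) + I*√14 = -59 + I*√14 ≈ -59.0 + 3.7417*I)
-146*(113 + q) = -146*(113 + (-59 + I*√14)) = -146*(54 + I*√14) = -7884 - 146*I*√14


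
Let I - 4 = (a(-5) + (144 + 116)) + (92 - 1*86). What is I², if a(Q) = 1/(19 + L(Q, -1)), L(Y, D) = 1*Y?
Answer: 14295961/196 ≈ 72939.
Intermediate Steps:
L(Y, D) = Y
a(Q) = 1/(19 + Q)
I = 3781/14 (I = 4 + ((1/(19 - 5) + (144 + 116)) + (92 - 1*86)) = 4 + ((1/14 + 260) + (92 - 86)) = 4 + ((1/14 + 260) + 6) = 4 + (3641/14 + 6) = 4 + 3725/14 = 3781/14 ≈ 270.07)
I² = (3781/14)² = 14295961/196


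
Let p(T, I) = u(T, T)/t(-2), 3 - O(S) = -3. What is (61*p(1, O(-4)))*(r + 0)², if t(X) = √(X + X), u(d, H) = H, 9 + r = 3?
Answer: -1098*I ≈ -1098.0*I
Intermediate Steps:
r = -6 (r = -9 + 3 = -6)
O(S) = 6 (O(S) = 3 - 1*(-3) = 3 + 3 = 6)
t(X) = √2*√X (t(X) = √(2*X) = √2*√X)
p(T, I) = -I*T/2 (p(T, I) = T/((√2*√(-2))) = T/((√2*(I*√2))) = T/((2*I)) = T*(-I/2) = -I*T/2)
(61*p(1, O(-4)))*(r + 0)² = (61*(-½*I*1))*(-6 + 0)² = (61*(-I/2))*(-6)² = -61*I/2*36 = -1098*I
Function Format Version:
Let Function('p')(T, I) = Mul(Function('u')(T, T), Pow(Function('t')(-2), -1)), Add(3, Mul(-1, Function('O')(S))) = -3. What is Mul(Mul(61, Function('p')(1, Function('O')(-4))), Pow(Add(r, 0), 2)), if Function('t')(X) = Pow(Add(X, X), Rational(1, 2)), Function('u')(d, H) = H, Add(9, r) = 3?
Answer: Mul(-1098, I) ≈ Mul(-1098.0, I)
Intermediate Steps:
r = -6 (r = Add(-9, 3) = -6)
Function('O')(S) = 6 (Function('O')(S) = Add(3, Mul(-1, -3)) = Add(3, 3) = 6)
Function('t')(X) = Mul(Pow(2, Rational(1, 2)), Pow(X, Rational(1, 2))) (Function('t')(X) = Pow(Mul(2, X), Rational(1, 2)) = Mul(Pow(2, Rational(1, 2)), Pow(X, Rational(1, 2))))
Function('p')(T, I) = Mul(Rational(-1, 2), I, T) (Function('p')(T, I) = Mul(T, Pow(Mul(Pow(2, Rational(1, 2)), Pow(-2, Rational(1, 2))), -1)) = Mul(T, Pow(Mul(Pow(2, Rational(1, 2)), Mul(I, Pow(2, Rational(1, 2)))), -1)) = Mul(T, Pow(Mul(2, I), -1)) = Mul(T, Mul(Rational(-1, 2), I)) = Mul(Rational(-1, 2), I, T))
Mul(Mul(61, Function('p')(1, Function('O')(-4))), Pow(Add(r, 0), 2)) = Mul(Mul(61, Mul(Rational(-1, 2), I, 1)), Pow(Add(-6, 0), 2)) = Mul(Mul(61, Mul(Rational(-1, 2), I)), Pow(-6, 2)) = Mul(Mul(Rational(-61, 2), I), 36) = Mul(-1098, I)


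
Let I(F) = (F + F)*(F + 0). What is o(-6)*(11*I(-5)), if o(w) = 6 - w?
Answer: 6600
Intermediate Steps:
I(F) = 2*F² (I(F) = (2*F)*F = 2*F²)
o(-6)*(11*I(-5)) = (6 - 1*(-6))*(11*(2*(-5)²)) = (6 + 6)*(11*(2*25)) = 12*(11*50) = 12*550 = 6600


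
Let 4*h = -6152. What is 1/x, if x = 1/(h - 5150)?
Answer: -6688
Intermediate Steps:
h = -1538 (h = (1/4)*(-6152) = -1538)
x = -1/6688 (x = 1/(-1538 - 5150) = 1/(-6688) = -1/6688 ≈ -0.00014952)
1/x = 1/(-1/6688) = -6688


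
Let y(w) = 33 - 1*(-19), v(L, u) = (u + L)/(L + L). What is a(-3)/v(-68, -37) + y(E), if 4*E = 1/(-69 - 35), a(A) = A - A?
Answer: 52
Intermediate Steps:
a(A) = 0
v(L, u) = (L + u)/(2*L) (v(L, u) = (L + u)/((2*L)) = (L + u)*(1/(2*L)) = (L + u)/(2*L))
E = -1/416 (E = 1/(4*(-69 - 35)) = (¼)/(-104) = (¼)*(-1/104) = -1/416 ≈ -0.0024038)
y(w) = 52 (y(w) = 33 + 19 = 52)
a(-3)/v(-68, -37) + y(E) = 0/(((½)*(-68 - 37)/(-68))) + 52 = 0/(((½)*(-1/68)*(-105))) + 52 = 0/(105/136) + 52 = 0*(136/105) + 52 = 0 + 52 = 52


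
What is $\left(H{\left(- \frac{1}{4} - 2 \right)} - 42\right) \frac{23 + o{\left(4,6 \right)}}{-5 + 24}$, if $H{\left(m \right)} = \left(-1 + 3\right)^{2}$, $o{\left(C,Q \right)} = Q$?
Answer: $-58$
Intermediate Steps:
$H{\left(m \right)} = 4$ ($H{\left(m \right)} = 2^{2} = 4$)
$\left(H{\left(- \frac{1}{4} - 2 \right)} - 42\right) \frac{23 + o{\left(4,6 \right)}}{-5 + 24} = \left(4 - 42\right) \frac{23 + 6}{-5 + 24} = - 38 \cdot \frac{29}{19} = - 38 \cdot 29 \cdot \frac{1}{19} = \left(-38\right) \frac{29}{19} = -58$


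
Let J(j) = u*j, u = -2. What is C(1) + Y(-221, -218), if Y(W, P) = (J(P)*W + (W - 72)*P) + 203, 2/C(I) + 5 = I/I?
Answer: -64559/2 ≈ -32280.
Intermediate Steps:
C(I) = -½ (C(I) = 2/(-5 + I/I) = 2/(-5 + 1) = 2/(-4) = 2*(-¼) = -½)
J(j) = -2*j
Y(W, P) = 203 + P*(-72 + W) - 2*P*W (Y(W, P) = ((-2*P)*W + (W - 72)*P) + 203 = (-2*P*W + (-72 + W)*P) + 203 = (-2*P*W + P*(-72 + W)) + 203 = (P*(-72 + W) - 2*P*W) + 203 = 203 + P*(-72 + W) - 2*P*W)
C(1) + Y(-221, -218) = -½ + (203 - 72*(-218) - 1*(-218)*(-221)) = -½ + (203 + 15696 - 48178) = -½ - 32279 = -64559/2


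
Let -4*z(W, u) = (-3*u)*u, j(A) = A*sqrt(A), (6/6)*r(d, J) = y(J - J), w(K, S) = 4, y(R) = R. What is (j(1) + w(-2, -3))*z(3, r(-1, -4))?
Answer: 0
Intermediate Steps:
r(d, J) = 0 (r(d, J) = J - J = 0)
j(A) = A**(3/2)
z(W, u) = 3*u**2/4 (z(W, u) = -(-3*u)*u/4 = -(-3)*u**2/4 = 3*u**2/4)
(j(1) + w(-2, -3))*z(3, r(-1, -4)) = (1**(3/2) + 4)*((3/4)*0**2) = (1 + 4)*((3/4)*0) = 5*0 = 0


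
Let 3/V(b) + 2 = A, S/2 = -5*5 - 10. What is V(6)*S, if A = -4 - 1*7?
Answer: 210/13 ≈ 16.154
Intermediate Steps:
S = -70 (S = 2*(-5*5 - 10) = 2*(-25 - 10) = 2*(-35) = -70)
A = -11 (A = -4 - 7 = -11)
V(b) = -3/13 (V(b) = 3/(-2 - 11) = 3/(-13) = 3*(-1/13) = -3/13)
V(6)*S = -3/13*(-70) = 210/13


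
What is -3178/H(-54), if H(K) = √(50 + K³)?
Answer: 1589*I*√157414/78707 ≈ 8.01*I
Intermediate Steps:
-3178/H(-54) = -3178/√(50 + (-54)³) = -3178/√(50 - 157464) = -3178*(-I*√157414/157414) = -(-1589)*I*√157414/78707 = 1589*I*√157414/78707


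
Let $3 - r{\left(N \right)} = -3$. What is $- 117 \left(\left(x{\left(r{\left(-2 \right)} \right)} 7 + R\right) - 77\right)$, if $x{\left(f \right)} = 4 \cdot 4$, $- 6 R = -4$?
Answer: $-4173$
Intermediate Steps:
$r{\left(N \right)} = 6$ ($r{\left(N \right)} = 3 - -3 = 3 + 3 = 6$)
$R = \frac{2}{3}$ ($R = \left(- \frac{1}{6}\right) \left(-4\right) = \frac{2}{3} \approx 0.66667$)
$x{\left(f \right)} = 16$
$- 117 \left(\left(x{\left(r{\left(-2 \right)} \right)} 7 + R\right) - 77\right) = - 117 \left(\left(16 \cdot 7 + \frac{2}{3}\right) - 77\right) = - 117 \left(\left(112 + \frac{2}{3}\right) - 77\right) = - 117 \left(\frac{338}{3} - 77\right) = \left(-117\right) \frac{107}{3} = -4173$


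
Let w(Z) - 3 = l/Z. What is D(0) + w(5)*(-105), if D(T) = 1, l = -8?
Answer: -146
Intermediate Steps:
w(Z) = 3 - 8/Z
D(0) + w(5)*(-105) = 1 + (3 - 8/5)*(-105) = 1 + (7/5)*(-105) = 1 - 147 = -146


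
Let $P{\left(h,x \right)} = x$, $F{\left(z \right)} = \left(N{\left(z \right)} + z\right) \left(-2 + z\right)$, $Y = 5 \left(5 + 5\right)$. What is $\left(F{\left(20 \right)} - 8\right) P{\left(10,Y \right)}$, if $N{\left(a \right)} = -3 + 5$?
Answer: $19400$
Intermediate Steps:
$N{\left(a \right)} = 2$
$Y = 50$ ($Y = 5 \cdot 10 = 50$)
$F{\left(z \right)} = \left(-2 + z\right) \left(2 + z\right)$ ($F{\left(z \right)} = \left(2 + z\right) \left(-2 + z\right) = \left(-2 + z\right) \left(2 + z\right)$)
$\left(F{\left(20 \right)} - 8\right) P{\left(10,Y \right)} = \left(\left(-4 + 20^{2}\right) - 8\right) 50 = \left(\left(-4 + 400\right) - 8\right) 50 = \left(396 - 8\right) 50 = 388 \cdot 50 = 19400$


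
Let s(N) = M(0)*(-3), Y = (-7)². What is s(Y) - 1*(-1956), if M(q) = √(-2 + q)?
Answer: 1956 - 3*I*√2 ≈ 1956.0 - 4.2426*I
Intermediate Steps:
Y = 49
s(N) = -3*I*√2 (s(N) = √(-2 + 0)*(-3) = √(-2)*(-3) = (I*√2)*(-3) = -3*I*√2)
s(Y) - 1*(-1956) = -3*I*√2 - 1*(-1956) = -3*I*√2 + 1956 = 1956 - 3*I*√2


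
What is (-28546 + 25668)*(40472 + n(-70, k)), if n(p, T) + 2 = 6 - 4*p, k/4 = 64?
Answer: -117295768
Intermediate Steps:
k = 256 (k = 4*64 = 256)
n(p, T) = 4 - 4*p (n(p, T) = -2 + (6 - 4*p) = 4 - 4*p)
(-28546 + 25668)*(40472 + n(-70, k)) = (-28546 + 25668)*(40472 + (4 - 4*(-70))) = -2878*(40472 + (4 + 280)) = -2878*(40472 + 284) = -2878*40756 = -117295768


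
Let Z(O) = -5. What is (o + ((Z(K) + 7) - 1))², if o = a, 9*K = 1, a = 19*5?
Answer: 9216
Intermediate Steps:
a = 95
K = ⅑ (K = (⅑)*1 = ⅑ ≈ 0.11111)
o = 95
(o + ((Z(K) + 7) - 1))² = (95 + ((-5 + 7) - 1))² = (95 + (2 - 1))² = (95 + 1)² = 96² = 9216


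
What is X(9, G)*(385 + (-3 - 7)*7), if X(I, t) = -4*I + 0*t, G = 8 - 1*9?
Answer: -11340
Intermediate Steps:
G = -1 (G = 8 - 9 = -1)
X(I, t) = -4*I (X(I, t) = -4*I + 0 = -4*I)
X(9, G)*(385 + (-3 - 7)*7) = (-4*9)*(385 + (-3 - 7)*7) = -36*(385 - 10*7) = -36*(385 - 70) = -36*315 = -11340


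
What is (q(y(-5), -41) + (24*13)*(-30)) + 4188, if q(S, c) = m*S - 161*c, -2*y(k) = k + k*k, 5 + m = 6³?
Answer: -681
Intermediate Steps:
m = 211 (m = -5 + 6³ = -5 + 216 = 211)
y(k) = -k/2 - k²/2 (y(k) = -(k + k*k)/2 = -(k + k²)/2 = -k/2 - k²/2)
q(S, c) = -161*c + 211*S (q(S, c) = 211*S - 161*c = -161*c + 211*S)
(q(y(-5), -41) + (24*13)*(-30)) + 4188 = ((-161*(-41) + 211*(-½*(-5)*(1 - 5))) + (24*13)*(-30)) + 4188 = ((6601 + 211*(-½*(-5)*(-4))) + 312*(-30)) + 4188 = ((6601 + 211*(-10)) - 9360) + 4188 = ((6601 - 2110) - 9360) + 4188 = (4491 - 9360) + 4188 = -4869 + 4188 = -681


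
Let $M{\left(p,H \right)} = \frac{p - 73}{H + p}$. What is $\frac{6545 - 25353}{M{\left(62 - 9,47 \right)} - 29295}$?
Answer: $\frac{23510}{36619} \approx 0.64202$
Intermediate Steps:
$M{\left(p,H \right)} = \frac{-73 + p}{H + p}$
$\frac{6545 - 25353}{M{\left(62 - 9,47 \right)} - 29295} = \frac{6545 - 25353}{\frac{-73 + \left(62 - 9\right)}{47 + \left(62 - 9\right)} - 29295} = - \frac{18808}{\frac{-73 + 53}{47 + 53} - 29295} = - \frac{18808}{\frac{1}{100} \left(-20\right) - 29295} = - \frac{18808}{- \frac{1}{5} - 29295} = - \frac{18808}{- \frac{146476}{5}} = \left(-18808\right) \left(- \frac{5}{146476}\right) = \frac{23510}{36619}$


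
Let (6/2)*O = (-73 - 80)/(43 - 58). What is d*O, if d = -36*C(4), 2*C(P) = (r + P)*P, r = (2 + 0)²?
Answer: -9792/5 ≈ -1958.4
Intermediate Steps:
r = 4 (r = 2² = 4)
C(P) = P*(4 + P)/2 (C(P) = ((4 + P)*P)/2 = (P*(4 + P))/2 = P*(4 + P)/2)
O = 17/5 (O = ((-73 - 80)/(43 - 58))/3 = (-153/(-15))/3 = (-153*(-1/15))/3 = (⅓)*(51/5) = 17/5 ≈ 3.4000)
d = -576 (d = -18*4*(4 + 4) = -18*4*8 = -36*16 = -576)
d*O = -576*17/5 = -9792/5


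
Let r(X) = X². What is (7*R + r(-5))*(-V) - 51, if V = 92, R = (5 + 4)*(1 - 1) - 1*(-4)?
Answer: -4927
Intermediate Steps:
R = 4 (R = 9*0 + 4 = 0 + 4 = 4)
(7*R + r(-5))*(-V) - 51 = (7*4 + (-5)²)*(-1*92) - 51 = (28 + 25)*(-92) - 51 = 53*(-92) - 51 = -4876 - 51 = -4927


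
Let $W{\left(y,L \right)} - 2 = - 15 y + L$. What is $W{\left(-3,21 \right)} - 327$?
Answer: $-259$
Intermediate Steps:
$W{\left(y,L \right)} = 2 + L - 15 y$ ($W{\left(y,L \right)} = 2 + \left(- 15 y + L\right) = 2 + \left(L - 15 y\right) = 2 + L - 15 y$)
$W{\left(-3,21 \right)} - 327 = \left(2 + 21 - -45\right) - 327 = \left(2 + 21 + 45\right) - 327 = 68 - 327 = -259$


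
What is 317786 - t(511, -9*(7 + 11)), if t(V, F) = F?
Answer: 317948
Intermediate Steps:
317786 - t(511, -9*(7 + 11)) = 317786 - (-9)*(7 + 11) = 317786 - (-9)*18 = 317786 - 1*(-162) = 317786 + 162 = 317948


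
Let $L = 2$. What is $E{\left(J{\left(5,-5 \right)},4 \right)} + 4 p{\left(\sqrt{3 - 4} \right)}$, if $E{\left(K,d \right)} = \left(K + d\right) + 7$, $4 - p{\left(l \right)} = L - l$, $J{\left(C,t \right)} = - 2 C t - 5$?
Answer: $64 + 4 i \approx 64.0 + 4.0 i$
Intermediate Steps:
$J{\left(C,t \right)} = -5 - 2 C t$ ($J{\left(C,t \right)} = - 2 C t - 5 = -5 - 2 C t$)
$p{\left(l \right)} = 2 + l$ ($p{\left(l \right)} = 4 - \left(2 - l\right) = 4 + \left(-2 + l\right) = 2 + l$)
$E{\left(K,d \right)} = 7 + K + d$
$E{\left(J{\left(5,-5 \right)},4 \right)} + 4 p{\left(\sqrt{3 - 4} \right)} = \left(7 - \left(5 + 10 \left(-5\right)\right) + 4\right) + 4 \left(2 + \sqrt{3 - 4}\right) = \left(7 + \left(-5 + 50\right) + 4\right) + 4 \left(2 + \sqrt{-1}\right) = \left(7 + 45 + 4\right) + 4 \left(2 + i\right) = 56 + \left(8 + 4 i\right) = 64 + 4 i$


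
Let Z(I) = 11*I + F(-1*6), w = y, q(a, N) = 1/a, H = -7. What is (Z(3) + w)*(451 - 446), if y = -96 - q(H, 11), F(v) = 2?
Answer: -2130/7 ≈ -304.29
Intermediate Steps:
y = -671/7 (y = -96 - 1/(-7) = -96 - 1*(-1/7) = -96 + 1/7 = -671/7 ≈ -95.857)
w = -671/7 ≈ -95.857
Z(I) = 2 + 11*I (Z(I) = 11*I + 2 = 2 + 11*I)
(Z(3) + w)*(451 - 446) = ((2 + 11*3) - 671/7)*(451 - 446) = ((2 + 33) - 671/7)*5 = (35 - 671/7)*5 = -426/7*5 = -2130/7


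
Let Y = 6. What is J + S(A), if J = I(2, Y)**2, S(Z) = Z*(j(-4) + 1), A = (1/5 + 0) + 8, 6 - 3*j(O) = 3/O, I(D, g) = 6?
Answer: 1253/20 ≈ 62.650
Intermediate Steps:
j(O) = 2 - 1/O
A = 41/5 (A = (1/5 + 0) + 8 = 1/5 + 8 = 41/5 ≈ 8.2000)
S(Z) = 13*Z/4 (S(Z) = Z*((2 - 1/(-4)) + 1) = Z*((2 - 1*(-1/4)) + 1) = Z*((2 + 1/4) + 1) = Z*(9/4 + 1) = Z*(13/4) = 13*Z/4)
J = 36 (J = 6**2 = 36)
J + S(A) = 36 + (13/4)*(41/5) = 36 + 533/20 = 1253/20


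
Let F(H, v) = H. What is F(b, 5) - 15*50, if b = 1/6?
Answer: -4499/6 ≈ -749.83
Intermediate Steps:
b = 1/6 ≈ 0.16667
F(b, 5) - 15*50 = 1/6 - 15*50 = 1/6 - 750 = -4499/6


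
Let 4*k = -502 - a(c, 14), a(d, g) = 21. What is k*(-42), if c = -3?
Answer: 10983/2 ≈ 5491.5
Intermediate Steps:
k = -523/4 (k = (-502 - 1*21)/4 = (-502 - 21)/4 = (1/4)*(-523) = -523/4 ≈ -130.75)
k*(-42) = -523/4*(-42) = 10983/2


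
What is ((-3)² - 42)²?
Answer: 1089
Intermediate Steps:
((-3)² - 42)² = (9 - 42)² = (-33)² = 1089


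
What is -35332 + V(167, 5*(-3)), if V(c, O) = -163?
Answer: -35495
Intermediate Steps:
-35332 + V(167, 5*(-3)) = -35332 - 163 = -35495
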